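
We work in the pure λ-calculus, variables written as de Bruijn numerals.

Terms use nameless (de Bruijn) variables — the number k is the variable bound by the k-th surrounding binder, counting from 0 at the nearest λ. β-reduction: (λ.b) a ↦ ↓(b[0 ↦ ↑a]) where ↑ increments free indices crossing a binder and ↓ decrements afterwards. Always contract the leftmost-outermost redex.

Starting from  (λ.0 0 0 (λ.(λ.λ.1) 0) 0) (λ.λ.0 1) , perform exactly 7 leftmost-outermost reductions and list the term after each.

  start: (λ.0 0 0 (λ.(λ.λ.1) 0) 0) (λ.λ.0 1)
  step 1: (λ.λ.0 1) (λ.λ.0 1) (λ.λ.0 1) (λ.(λ.λ.1) 0) (λ.λ.0 1)
  step 2: (λ.0 (λ.λ.0 1)) (λ.λ.0 1) (λ.(λ.λ.1) 0) (λ.λ.0 1)
  step 3: (λ.λ.0 1) (λ.λ.0 1) (λ.(λ.λ.1) 0) (λ.λ.0 1)
  step 4: (λ.0 (λ.λ.0 1)) (λ.(λ.λ.1) 0) (λ.λ.0 1)
  step 5: (λ.(λ.λ.1) 0) (λ.λ.0 1) (λ.λ.0 1)
  step 6: (λ.λ.1) (λ.λ.0 1) (λ.λ.0 1)
  step 7: (λ.λ.λ.0 1) (λ.λ.0 1)

Answer: after 7 steps: (λ.λ.λ.0 1) (λ.λ.0 1)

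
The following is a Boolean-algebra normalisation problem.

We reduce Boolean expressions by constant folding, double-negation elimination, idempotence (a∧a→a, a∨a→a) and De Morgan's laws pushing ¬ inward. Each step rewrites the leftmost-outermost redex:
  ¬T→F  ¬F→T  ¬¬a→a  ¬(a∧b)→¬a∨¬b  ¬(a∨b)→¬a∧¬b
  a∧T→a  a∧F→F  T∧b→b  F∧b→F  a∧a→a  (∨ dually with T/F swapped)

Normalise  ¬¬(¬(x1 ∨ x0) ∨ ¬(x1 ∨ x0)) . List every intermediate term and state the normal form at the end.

  start: ¬¬(¬(x1 ∨ x0) ∨ ¬(x1 ∨ x0))
  [1] ¬(x1 ∨ x0) ∨ ¬(x1 ∨ x0)
  [2] ¬(x1 ∨ x0)
  [3] ¬x1 ∧ ¬x0

Answer: normal form = ¬x1 ∧ ¬x0  (in 3 steps)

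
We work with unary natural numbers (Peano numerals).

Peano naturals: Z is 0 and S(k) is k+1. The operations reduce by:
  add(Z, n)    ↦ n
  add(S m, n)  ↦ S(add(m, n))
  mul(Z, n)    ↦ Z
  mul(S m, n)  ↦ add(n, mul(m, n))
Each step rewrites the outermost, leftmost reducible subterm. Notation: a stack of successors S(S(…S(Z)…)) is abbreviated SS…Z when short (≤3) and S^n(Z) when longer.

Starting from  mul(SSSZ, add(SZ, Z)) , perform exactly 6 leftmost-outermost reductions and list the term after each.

  start: mul(SSSZ, add(SZ, Z))
  step 1: add(add(SZ, Z), mul(SSZ, add(SZ, Z)))
  step 2: add(S(add(Z, Z)), mul(SSZ, add(SZ, Z)))
  step 3: S(add(add(Z, Z), mul(SSZ, add(SZ, Z))))
  step 4: S(add(Z, mul(SSZ, add(SZ, Z))))
  step 5: S(mul(SSZ, add(SZ, Z)))
  step 6: S(add(add(SZ, Z), mul(SZ, add(SZ, Z))))

Answer: after 6 steps: S(add(add(SZ, Z), mul(SZ, add(SZ, Z))))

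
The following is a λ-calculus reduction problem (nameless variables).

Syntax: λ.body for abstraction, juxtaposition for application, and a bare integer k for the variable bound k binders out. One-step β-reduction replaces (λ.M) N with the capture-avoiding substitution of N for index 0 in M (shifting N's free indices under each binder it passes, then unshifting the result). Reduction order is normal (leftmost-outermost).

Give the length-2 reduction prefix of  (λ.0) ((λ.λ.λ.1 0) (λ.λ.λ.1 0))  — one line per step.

  start: (λ.0) ((λ.λ.λ.1 0) (λ.λ.λ.1 0))
  →1  (λ.λ.λ.1 0) (λ.λ.λ.1 0)
  →2  λ.λ.1 0

Answer: after 2 steps: λ.λ.1 0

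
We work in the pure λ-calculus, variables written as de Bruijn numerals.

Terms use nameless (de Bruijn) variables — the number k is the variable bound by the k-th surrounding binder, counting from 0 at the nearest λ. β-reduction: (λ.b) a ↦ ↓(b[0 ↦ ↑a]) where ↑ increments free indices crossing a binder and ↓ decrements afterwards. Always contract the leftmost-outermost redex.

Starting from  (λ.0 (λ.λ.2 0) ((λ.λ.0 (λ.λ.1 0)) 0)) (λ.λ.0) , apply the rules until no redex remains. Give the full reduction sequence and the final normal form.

Answer: normal form = λ.0 (λ.λ.1 0)  (in 4 steps)

Working:
  start: (λ.0 (λ.λ.2 0) ((λ.λ.0 (λ.λ.1 0)) 0)) (λ.λ.0)
  [1] (λ.λ.0) (λ.λ.(λ.λ.0) 0) ((λ.λ.0 (λ.λ.1 0)) (λ.λ.0))
  [2] (λ.0) ((λ.λ.0 (λ.λ.1 0)) (λ.λ.0))
  [3] (λ.λ.0 (λ.λ.1 0)) (λ.λ.0)
  [4] λ.0 (λ.λ.1 0)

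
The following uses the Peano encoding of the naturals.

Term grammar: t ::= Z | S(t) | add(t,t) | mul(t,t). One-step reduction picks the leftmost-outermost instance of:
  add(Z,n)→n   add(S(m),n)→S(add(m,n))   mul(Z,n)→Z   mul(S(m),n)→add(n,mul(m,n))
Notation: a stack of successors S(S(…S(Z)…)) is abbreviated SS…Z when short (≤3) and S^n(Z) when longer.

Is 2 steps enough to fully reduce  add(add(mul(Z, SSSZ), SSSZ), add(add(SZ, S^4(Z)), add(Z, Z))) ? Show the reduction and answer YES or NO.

Answer: NO — after 2 steps the term is add(SSSZ, add(add(SZ, S^4(Z)), add(Z, Z))), not yet normal

Derivation:
  start: add(add(mul(Z, SSSZ), SSSZ), add(add(SZ, S^4(Z)), add(Z, Z)))
  step 1: add(add(Z, SSSZ), add(add(SZ, S^4(Z)), add(Z, Z)))
  step 2: add(SSSZ, add(add(SZ, S^4(Z)), add(Z, Z)))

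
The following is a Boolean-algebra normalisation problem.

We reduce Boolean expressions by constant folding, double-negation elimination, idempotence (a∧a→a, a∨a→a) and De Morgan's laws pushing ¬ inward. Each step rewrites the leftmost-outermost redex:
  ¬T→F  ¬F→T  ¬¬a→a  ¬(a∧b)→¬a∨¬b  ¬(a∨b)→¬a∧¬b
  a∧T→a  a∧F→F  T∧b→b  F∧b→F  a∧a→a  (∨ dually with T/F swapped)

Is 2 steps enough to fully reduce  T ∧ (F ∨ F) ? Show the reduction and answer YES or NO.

  start: T ∧ (F ∨ F)
  →1  F ∨ F
  →2  F

Answer: YES — reaches normal form F in 2 ≤ 2 steps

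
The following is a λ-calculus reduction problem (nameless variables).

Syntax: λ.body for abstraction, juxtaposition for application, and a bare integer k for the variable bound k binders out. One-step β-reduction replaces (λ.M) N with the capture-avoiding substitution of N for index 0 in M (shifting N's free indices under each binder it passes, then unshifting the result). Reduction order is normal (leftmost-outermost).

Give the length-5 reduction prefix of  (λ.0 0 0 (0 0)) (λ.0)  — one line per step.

Answer: after 5 steps: λ.0

Reduction:
  start: (λ.0 0 0 (0 0)) (λ.0)
  step 1: (λ.0) (λ.0) (λ.0) ((λ.0) (λ.0))
  step 2: (λ.0) (λ.0) ((λ.0) (λ.0))
  step 3: (λ.0) ((λ.0) (λ.0))
  step 4: (λ.0) (λ.0)
  step 5: λ.0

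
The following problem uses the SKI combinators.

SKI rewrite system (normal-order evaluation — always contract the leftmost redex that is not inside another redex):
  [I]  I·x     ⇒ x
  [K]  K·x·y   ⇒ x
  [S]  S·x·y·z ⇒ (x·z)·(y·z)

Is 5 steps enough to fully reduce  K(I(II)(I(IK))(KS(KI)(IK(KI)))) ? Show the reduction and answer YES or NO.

  start: K(I(II)(I(IK))(KS(KI)(IK(KI))))
  step 1: K(II(I(IK))(KS(KI)(IK(KI))))
  step 2: K(I(I(IK))(KS(KI)(IK(KI))))
  step 3: K(I(IK)(KS(KI)(IK(KI))))
  step 4: K(IK(KS(KI)(IK(KI))))
  step 5: K(K(KS(KI)(IK(KI))))

Answer: NO — after 5 steps the term is K(K(KS(KI)(IK(KI)))), not yet normal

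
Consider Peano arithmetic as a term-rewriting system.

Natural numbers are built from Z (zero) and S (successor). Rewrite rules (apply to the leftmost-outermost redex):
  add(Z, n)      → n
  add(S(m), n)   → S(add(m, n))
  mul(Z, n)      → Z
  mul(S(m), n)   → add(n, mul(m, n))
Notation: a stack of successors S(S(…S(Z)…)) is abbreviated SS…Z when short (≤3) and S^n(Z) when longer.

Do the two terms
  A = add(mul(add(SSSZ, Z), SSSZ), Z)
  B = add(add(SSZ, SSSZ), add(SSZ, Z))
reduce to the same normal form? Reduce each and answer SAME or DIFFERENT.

Term A:
  start: add(mul(add(SSSZ, Z), SSSZ), Z)
  [1] add(mul(S(add(SSZ, Z)), SSSZ), Z)
  [2] add(add(SSSZ, mul(add(SSZ, Z), SSSZ)), Z)
  [3] add(S(add(SSZ, mul(add(SSZ, Z), SSSZ))), Z)
  [4] S(add(add(SSZ, mul(add(SSZ, Z), SSSZ)), Z))
  [5] S(add(S(add(SZ, mul(add(SSZ, Z), SSSZ))), Z))
  [6] S(S(add(add(SZ, mul(add(SSZ, Z), SSSZ)), Z)))
  [7] S(S(add(S(add(Z, mul(add(SSZ, Z), SSSZ))), Z)))
  [8] S(S(S(add(add(Z, mul(add(SSZ, Z), SSSZ)), Z))))
  [9] S(S(S(add(mul(add(SSZ, Z), SSSZ), Z))))
  [10] S(S(S(add(mul(S(add(SZ, Z)), SSSZ), Z))))
  [11] S(S(S(add(add(SSSZ, mul(add(SZ, Z), SSSZ)), Z))))
  [12] S(S(S(add(S(add(SSZ, mul(add(SZ, Z), SSSZ))), Z))))
  [13] S(S(S(S(add(add(SSZ, mul(add(SZ, Z), SSSZ)), Z)))))
  [14] S(S(S(S(add(S(add(SZ, mul(add(SZ, Z), SSSZ))), Z)))))
  [15] S(S(S(S(S(add(add(SZ, mul(add(SZ, Z), SSSZ)), Z))))))
  [16] S(S(S(S(S(add(S(add(Z, mul(add(SZ, Z), SSSZ))), Z))))))
  [17] S(S(S(S(S(S(add(add(Z, mul(add(SZ, Z), SSSZ)), Z)))))))
  [18] S(S(S(S(S(S(add(mul(add(SZ, Z), SSSZ), Z)))))))
  [19] S(S(S(S(S(S(add(mul(S(add(Z, Z)), SSSZ), Z)))))))
  [20] S(S(S(S(S(S(add(add(SSSZ, mul(add(Z, Z), SSSZ)), Z)))))))
  [21] S(S(S(S(S(S(add(S(add(SSZ, mul(add(Z, Z), SSSZ))), Z)))))))
  [22] S(S(S(S(S(S(S(add(add(SSZ, mul(add(Z, Z), SSSZ)), Z))))))))
  [23] S(S(S(S(S(S(S(add(S(add(SZ, mul(add(Z, Z), SSSZ))), Z))))))))
  [24] S(S(S(S(S(S(S(S(add(add(SZ, mul(add(Z, Z), SSSZ)), Z)))))))))
  [25] S(S(S(S(S(S(S(S(add(S(add(Z, mul(add(Z, Z), SSSZ))), Z)))))))))
  [26] S(S(S(S(S(S(S(S(S(add(add(Z, mul(add(Z, Z), SSSZ)), Z))))))))))
  [27] S(S(S(S(S(S(S(S(S(add(mul(add(Z, Z), SSSZ), Z))))))))))
  [28] S(S(S(S(S(S(S(S(S(add(mul(Z, SSSZ), Z))))))))))
  [29] S(S(S(S(S(S(S(S(S(add(Z, Z))))))))))
  [30] S^9(Z)

Term B:
  start: add(add(SSZ, SSSZ), add(SSZ, Z))
  [1] add(S(add(SZ, SSSZ)), add(SSZ, Z))
  [2] S(add(add(SZ, SSSZ), add(SSZ, Z)))
  [3] S(add(S(add(Z, SSSZ)), add(SSZ, Z)))
  [4] S(S(add(add(Z, SSSZ), add(SSZ, Z))))
  [5] S(S(add(SSSZ, add(SSZ, Z))))
  [6] S(S(S(add(SSZ, add(SSZ, Z)))))
  [7] S(S(S(S(add(SZ, add(SSZ, Z))))))
  [8] S(S(S(S(S(add(Z, add(SSZ, Z)))))))
  [9] S(S(S(S(S(add(SSZ, Z))))))
  [10] S(S(S(S(S(S(add(SZ, Z)))))))
  [11] S(S(S(S(S(S(S(add(Z, Z))))))))
  [12] S^7(Z)

Answer: DIFFERENT — A ⇓ S^9(Z), B ⇓ S^7(Z)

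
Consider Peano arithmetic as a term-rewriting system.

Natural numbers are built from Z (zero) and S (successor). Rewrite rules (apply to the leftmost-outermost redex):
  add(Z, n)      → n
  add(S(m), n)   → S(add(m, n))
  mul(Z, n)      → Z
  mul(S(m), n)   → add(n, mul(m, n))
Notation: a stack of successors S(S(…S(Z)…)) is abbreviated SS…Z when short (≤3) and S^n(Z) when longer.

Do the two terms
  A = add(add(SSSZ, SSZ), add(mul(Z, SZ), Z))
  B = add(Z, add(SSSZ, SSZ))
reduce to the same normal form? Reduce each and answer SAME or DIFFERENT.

Term A:
  start: add(add(SSSZ, SSZ), add(mul(Z, SZ), Z))
  [1] add(S(add(SSZ, SSZ)), add(mul(Z, SZ), Z))
  [2] S(add(add(SSZ, SSZ), add(mul(Z, SZ), Z)))
  [3] S(add(S(add(SZ, SSZ)), add(mul(Z, SZ), Z)))
  [4] S(S(add(add(SZ, SSZ), add(mul(Z, SZ), Z))))
  [5] S(S(add(S(add(Z, SSZ)), add(mul(Z, SZ), Z))))
  [6] S(S(S(add(add(Z, SSZ), add(mul(Z, SZ), Z)))))
  [7] S(S(S(add(SSZ, add(mul(Z, SZ), Z)))))
  [8] S(S(S(S(add(SZ, add(mul(Z, SZ), Z))))))
  [9] S(S(S(S(S(add(Z, add(mul(Z, SZ), Z)))))))
  [10] S(S(S(S(S(add(mul(Z, SZ), Z))))))
  [11] S(S(S(S(S(add(Z, Z))))))
  [12] S^5(Z)

Term B:
  start: add(Z, add(SSSZ, SSZ))
  [1] add(SSSZ, SSZ)
  [2] S(add(SSZ, SSZ))
  [3] S(S(add(SZ, SSZ)))
  [4] S(S(S(add(Z, SSZ))))
  [5] S^5(Z)

Answer: SAME — A ⇓ S^5(Z), B ⇓ S^5(Z)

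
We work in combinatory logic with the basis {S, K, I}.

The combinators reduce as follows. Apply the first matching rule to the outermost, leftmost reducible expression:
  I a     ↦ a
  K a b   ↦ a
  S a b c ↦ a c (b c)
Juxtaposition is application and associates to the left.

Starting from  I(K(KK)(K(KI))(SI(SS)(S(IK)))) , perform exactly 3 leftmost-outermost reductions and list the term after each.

Answer: after 3 steps: K

Working:
  start: I(K(KK)(K(KI))(SI(SS)(S(IK))))
  [1] K(KK)(K(KI))(SI(SS)(S(IK)))
  [2] KK(SI(SS)(S(IK)))
  [3] K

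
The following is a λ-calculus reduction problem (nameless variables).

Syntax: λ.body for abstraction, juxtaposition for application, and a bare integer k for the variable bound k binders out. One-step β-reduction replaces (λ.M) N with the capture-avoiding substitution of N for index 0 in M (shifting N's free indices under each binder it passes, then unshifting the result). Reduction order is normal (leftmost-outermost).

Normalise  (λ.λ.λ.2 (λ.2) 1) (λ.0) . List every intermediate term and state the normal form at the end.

  start: (λ.λ.λ.2 (λ.2) 1) (λ.0)
  →1  λ.λ.(λ.0) (λ.2) 1
  →2  λ.λ.(λ.2) 1
  →3  λ.λ.1

Answer: normal form = λ.λ.1  (in 3 steps)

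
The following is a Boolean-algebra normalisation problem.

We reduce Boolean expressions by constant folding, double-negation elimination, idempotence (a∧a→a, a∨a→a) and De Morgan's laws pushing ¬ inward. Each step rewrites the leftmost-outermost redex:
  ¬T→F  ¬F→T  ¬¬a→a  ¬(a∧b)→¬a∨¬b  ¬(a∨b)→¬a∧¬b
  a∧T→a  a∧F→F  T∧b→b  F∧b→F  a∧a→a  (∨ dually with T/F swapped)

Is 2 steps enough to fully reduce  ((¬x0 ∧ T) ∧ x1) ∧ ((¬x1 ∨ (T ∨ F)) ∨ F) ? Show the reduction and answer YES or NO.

  start: ((¬x0 ∧ T) ∧ x1) ∧ ((¬x1 ∨ (T ∨ F)) ∨ F)
  [1] (¬x0 ∧ x1) ∧ ((¬x1 ∨ (T ∨ F)) ∨ F)
  [2] (¬x0 ∧ x1) ∧ (¬x1 ∨ (T ∨ F))

Answer: NO — after 2 steps the term is (¬x0 ∧ x1) ∧ (¬x1 ∨ (T ∨ F)), not yet normal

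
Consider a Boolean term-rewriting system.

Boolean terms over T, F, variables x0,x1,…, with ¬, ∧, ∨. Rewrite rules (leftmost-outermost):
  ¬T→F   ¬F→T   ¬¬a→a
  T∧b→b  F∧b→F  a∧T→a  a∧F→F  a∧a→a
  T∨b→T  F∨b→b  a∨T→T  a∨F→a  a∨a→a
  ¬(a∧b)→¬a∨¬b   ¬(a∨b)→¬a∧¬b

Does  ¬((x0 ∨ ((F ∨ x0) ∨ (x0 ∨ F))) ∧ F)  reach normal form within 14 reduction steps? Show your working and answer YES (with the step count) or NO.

  start: ¬((x0 ∨ ((F ∨ x0) ∨ (x0 ∨ F))) ∧ F)
  step 1: ¬(x0 ∨ ((F ∨ x0) ∨ (x0 ∨ F))) ∨ ¬F
  step 2: (¬x0 ∧ ¬((F ∨ x0) ∨ (x0 ∨ F))) ∨ ¬F
  step 3: (¬x0 ∧ (¬(F ∨ x0) ∧ ¬(x0 ∨ F))) ∨ ¬F
  step 4: (¬x0 ∧ ((¬F ∧ ¬x0) ∧ ¬(x0 ∨ F))) ∨ ¬F
  step 5: (¬x0 ∧ ((T ∧ ¬x0) ∧ ¬(x0 ∨ F))) ∨ ¬F
  step 6: (¬x0 ∧ (¬x0 ∧ ¬(x0 ∨ F))) ∨ ¬F
  step 7: (¬x0 ∧ (¬x0 ∧ (¬x0 ∧ ¬F))) ∨ ¬F
  step 8: (¬x0 ∧ (¬x0 ∧ (¬x0 ∧ T))) ∨ ¬F
  step 9: (¬x0 ∧ (¬x0 ∧ ¬x0)) ∨ ¬F
  step 10: (¬x0 ∧ ¬x0) ∨ ¬F
  step 11: ¬x0 ∨ ¬F
  step 12: ¬x0 ∨ T
  step 13: T

Answer: YES — reaches normal form T in 13 ≤ 14 steps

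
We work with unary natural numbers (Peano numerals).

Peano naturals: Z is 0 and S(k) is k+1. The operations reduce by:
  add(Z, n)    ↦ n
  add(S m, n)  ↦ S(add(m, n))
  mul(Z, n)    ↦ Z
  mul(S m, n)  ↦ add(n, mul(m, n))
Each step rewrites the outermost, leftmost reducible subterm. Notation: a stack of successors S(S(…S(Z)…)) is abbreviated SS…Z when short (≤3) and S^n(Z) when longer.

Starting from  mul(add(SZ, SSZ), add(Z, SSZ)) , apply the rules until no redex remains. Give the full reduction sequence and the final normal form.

  start: mul(add(SZ, SSZ), add(Z, SSZ))
  →1  mul(S(add(Z, SSZ)), add(Z, SSZ))
  →2  add(add(Z, SSZ), mul(add(Z, SSZ), add(Z, SSZ)))
  →3  add(SSZ, mul(add(Z, SSZ), add(Z, SSZ)))
  →4  S(add(SZ, mul(add(Z, SSZ), add(Z, SSZ))))
  →5  S(S(add(Z, mul(add(Z, SSZ), add(Z, SSZ)))))
  →6  S(S(mul(add(Z, SSZ), add(Z, SSZ))))
  →7  S(S(mul(SSZ, add(Z, SSZ))))
  →8  S(S(add(add(Z, SSZ), mul(SZ, add(Z, SSZ)))))
  →9  S(S(add(SSZ, mul(SZ, add(Z, SSZ)))))
  →10  S(S(S(add(SZ, mul(SZ, add(Z, SSZ))))))
  →11  S(S(S(S(add(Z, mul(SZ, add(Z, SSZ)))))))
  →12  S(S(S(S(mul(SZ, add(Z, SSZ))))))
  →13  S(S(S(S(add(add(Z, SSZ), mul(Z, add(Z, SSZ)))))))
  →14  S(S(S(S(add(SSZ, mul(Z, add(Z, SSZ)))))))
  →15  S(S(S(S(S(add(SZ, mul(Z, add(Z, SSZ))))))))
  →16  S(S(S(S(S(S(add(Z, mul(Z, add(Z, SSZ)))))))))
  →17  S(S(S(S(S(S(mul(Z, add(Z, SSZ))))))))
  →18  S^6(Z)

Answer: normal form = S^6(Z)  (in 18 steps)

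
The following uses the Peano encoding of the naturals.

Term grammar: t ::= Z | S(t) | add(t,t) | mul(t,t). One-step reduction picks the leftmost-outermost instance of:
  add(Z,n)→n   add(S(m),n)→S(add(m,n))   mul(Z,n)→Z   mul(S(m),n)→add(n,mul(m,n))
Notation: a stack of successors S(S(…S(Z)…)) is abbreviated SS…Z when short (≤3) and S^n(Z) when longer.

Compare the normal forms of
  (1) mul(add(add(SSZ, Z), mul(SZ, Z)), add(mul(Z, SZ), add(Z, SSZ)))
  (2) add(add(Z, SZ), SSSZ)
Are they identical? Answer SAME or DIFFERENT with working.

Answer: SAME — A ⇓ S^4(Z), B ⇓ S^4(Z)

Derivation:
Term A:
  start: mul(add(add(SSZ, Z), mul(SZ, Z)), add(mul(Z, SZ), add(Z, SSZ)))
  step 1: mul(add(S(add(SZ, Z)), mul(SZ, Z)), add(mul(Z, SZ), add(Z, SSZ)))
  step 2: mul(S(add(add(SZ, Z), mul(SZ, Z))), add(mul(Z, SZ), add(Z, SSZ)))
  step 3: add(add(mul(Z, SZ), add(Z, SSZ)), mul(add(add(SZ, Z), mul(SZ, Z)), add(mul(Z, SZ), add(Z, SSZ))))
  step 4: add(add(Z, add(Z, SSZ)), mul(add(add(SZ, Z), mul(SZ, Z)), add(mul(Z, SZ), add(Z, SSZ))))
  step 5: add(add(Z, SSZ), mul(add(add(SZ, Z), mul(SZ, Z)), add(mul(Z, SZ), add(Z, SSZ))))
  step 6: add(SSZ, mul(add(add(SZ, Z), mul(SZ, Z)), add(mul(Z, SZ), add(Z, SSZ))))
  step 7: S(add(SZ, mul(add(add(SZ, Z), mul(SZ, Z)), add(mul(Z, SZ), add(Z, SSZ)))))
  step 8: S(S(add(Z, mul(add(add(SZ, Z), mul(SZ, Z)), add(mul(Z, SZ), add(Z, SSZ))))))
  step 9: S(S(mul(add(add(SZ, Z), mul(SZ, Z)), add(mul(Z, SZ), add(Z, SSZ)))))
  step 10: S(S(mul(add(S(add(Z, Z)), mul(SZ, Z)), add(mul(Z, SZ), add(Z, SSZ)))))
  step 11: S(S(mul(S(add(add(Z, Z), mul(SZ, Z))), add(mul(Z, SZ), add(Z, SSZ)))))
  step 12: S(S(add(add(mul(Z, SZ), add(Z, SSZ)), mul(add(add(Z, Z), mul(SZ, Z)), add(mul(Z, SZ), add(Z, SSZ))))))
  step 13: S(S(add(add(Z, add(Z, SSZ)), mul(add(add(Z, Z), mul(SZ, Z)), add(mul(Z, SZ), add(Z, SSZ))))))
  step 14: S(S(add(add(Z, SSZ), mul(add(add(Z, Z), mul(SZ, Z)), add(mul(Z, SZ), add(Z, SSZ))))))
  step 15: S(S(add(SSZ, mul(add(add(Z, Z), mul(SZ, Z)), add(mul(Z, SZ), add(Z, SSZ))))))
  step 16: S(S(S(add(SZ, mul(add(add(Z, Z), mul(SZ, Z)), add(mul(Z, SZ), add(Z, SSZ)))))))
  step 17: S(S(S(S(add(Z, mul(add(add(Z, Z), mul(SZ, Z)), add(mul(Z, SZ), add(Z, SSZ))))))))
  step 18: S(S(S(S(mul(add(add(Z, Z), mul(SZ, Z)), add(mul(Z, SZ), add(Z, SSZ)))))))
  step 19: S(S(S(S(mul(add(Z, mul(SZ, Z)), add(mul(Z, SZ), add(Z, SSZ)))))))
  step 20: S(S(S(S(mul(mul(SZ, Z), add(mul(Z, SZ), add(Z, SSZ)))))))
  step 21: S(S(S(S(mul(add(Z, mul(Z, Z)), add(mul(Z, SZ), add(Z, SSZ)))))))
  step 22: S(S(S(S(mul(mul(Z, Z), add(mul(Z, SZ), add(Z, SSZ)))))))
  step 23: S(S(S(S(mul(Z, add(mul(Z, SZ), add(Z, SSZ)))))))
  step 24: S^4(Z)

Term B:
  start: add(add(Z, SZ), SSSZ)
  step 1: add(SZ, SSSZ)
  step 2: S(add(Z, SSSZ))
  step 3: S^4(Z)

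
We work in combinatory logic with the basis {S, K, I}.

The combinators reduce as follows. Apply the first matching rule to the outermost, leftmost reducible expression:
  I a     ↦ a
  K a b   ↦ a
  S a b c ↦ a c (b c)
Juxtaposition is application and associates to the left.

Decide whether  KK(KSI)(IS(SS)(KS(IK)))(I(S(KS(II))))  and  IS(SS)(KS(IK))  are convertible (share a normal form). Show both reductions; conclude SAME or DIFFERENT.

Term A:
  start: KK(KSI)(IS(SS)(KS(IK)))(I(S(KS(II))))
  →1  K(IS(SS)(KS(IK)))(I(S(KS(II))))
  →2  IS(SS)(KS(IK))
  →3  S(SS)(KS(IK))
  →4  S(SS)S

Term B:
  start: IS(SS)(KS(IK))
  →1  S(SS)(KS(IK))
  →2  S(SS)S

Answer: SAME — A ⇓ S(SS)S, B ⇓ S(SS)S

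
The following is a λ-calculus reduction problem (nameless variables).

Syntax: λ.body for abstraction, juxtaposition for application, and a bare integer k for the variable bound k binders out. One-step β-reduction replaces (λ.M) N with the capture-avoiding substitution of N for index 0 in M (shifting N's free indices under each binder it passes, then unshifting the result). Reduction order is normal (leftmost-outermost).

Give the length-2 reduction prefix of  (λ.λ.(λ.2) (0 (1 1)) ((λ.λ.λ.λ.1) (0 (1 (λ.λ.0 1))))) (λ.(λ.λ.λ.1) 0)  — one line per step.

Answer: after 2 steps: λ.(λ.(λ.λ.λ.1) 0) ((λ.λ.λ.λ.1) (0 ((λ.(λ.λ.λ.1) 0) (λ.λ.0 1))))

Working:
  start: (λ.λ.(λ.2) (0 (1 1)) ((λ.λ.λ.λ.1) (0 (1 (λ.λ.0 1))))) (λ.(λ.λ.λ.1) 0)
  step 1: λ.(λ.λ.(λ.λ.λ.1) 0) (0 ((λ.(λ.λ.λ.1) 0) (λ.(λ.λ.λ.1) 0))) ((λ.λ.λ.λ.1) (0 ((λ.(λ.λ.λ.1) 0) (λ.λ.0 1))))
  step 2: λ.(λ.(λ.λ.λ.1) 0) ((λ.λ.λ.λ.1) (0 ((λ.(λ.λ.λ.1) 0) (λ.λ.0 1))))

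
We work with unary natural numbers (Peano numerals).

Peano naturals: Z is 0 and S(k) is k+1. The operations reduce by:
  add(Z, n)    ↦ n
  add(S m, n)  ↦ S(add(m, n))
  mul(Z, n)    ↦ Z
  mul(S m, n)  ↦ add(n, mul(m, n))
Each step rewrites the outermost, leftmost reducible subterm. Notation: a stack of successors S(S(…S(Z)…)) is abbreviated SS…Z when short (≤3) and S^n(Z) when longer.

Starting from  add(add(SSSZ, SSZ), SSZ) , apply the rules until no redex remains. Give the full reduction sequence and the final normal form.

Answer: normal form = S^7(Z)  (in 10 steps)

Working:
  start: add(add(SSSZ, SSZ), SSZ)
  step 1: add(S(add(SSZ, SSZ)), SSZ)
  step 2: S(add(add(SSZ, SSZ), SSZ))
  step 3: S(add(S(add(SZ, SSZ)), SSZ))
  step 4: S(S(add(add(SZ, SSZ), SSZ)))
  step 5: S(S(add(S(add(Z, SSZ)), SSZ)))
  step 6: S(S(S(add(add(Z, SSZ), SSZ))))
  step 7: S(S(S(add(SSZ, SSZ))))
  step 8: S(S(S(S(add(SZ, SSZ)))))
  step 9: S(S(S(S(S(add(Z, SSZ))))))
  step 10: S^7(Z)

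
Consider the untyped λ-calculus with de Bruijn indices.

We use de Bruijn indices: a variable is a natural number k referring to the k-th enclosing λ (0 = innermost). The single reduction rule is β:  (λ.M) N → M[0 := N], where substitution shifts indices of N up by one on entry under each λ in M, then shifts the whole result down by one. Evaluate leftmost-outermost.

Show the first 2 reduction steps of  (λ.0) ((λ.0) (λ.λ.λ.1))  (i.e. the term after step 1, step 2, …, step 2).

  start: (λ.0) ((λ.0) (λ.λ.λ.1))
  [1] (λ.0) (λ.λ.λ.1)
  [2] λ.λ.λ.1

Answer: after 2 steps: λ.λ.λ.1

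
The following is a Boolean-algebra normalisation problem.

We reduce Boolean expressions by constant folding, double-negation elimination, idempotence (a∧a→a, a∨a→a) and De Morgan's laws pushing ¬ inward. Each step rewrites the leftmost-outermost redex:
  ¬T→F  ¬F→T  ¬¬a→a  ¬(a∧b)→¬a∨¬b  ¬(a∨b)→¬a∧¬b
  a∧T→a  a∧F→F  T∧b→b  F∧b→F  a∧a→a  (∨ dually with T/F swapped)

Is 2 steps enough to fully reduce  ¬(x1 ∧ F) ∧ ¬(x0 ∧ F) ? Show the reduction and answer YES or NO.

  start: ¬(x1 ∧ F) ∧ ¬(x0 ∧ F)
  step 1: (¬x1 ∨ ¬F) ∧ ¬(x0 ∧ F)
  step 2: (¬x1 ∨ T) ∧ ¬(x0 ∧ F)

Answer: NO — after 2 steps the term is (¬x1 ∨ T) ∧ ¬(x0 ∧ F), not yet normal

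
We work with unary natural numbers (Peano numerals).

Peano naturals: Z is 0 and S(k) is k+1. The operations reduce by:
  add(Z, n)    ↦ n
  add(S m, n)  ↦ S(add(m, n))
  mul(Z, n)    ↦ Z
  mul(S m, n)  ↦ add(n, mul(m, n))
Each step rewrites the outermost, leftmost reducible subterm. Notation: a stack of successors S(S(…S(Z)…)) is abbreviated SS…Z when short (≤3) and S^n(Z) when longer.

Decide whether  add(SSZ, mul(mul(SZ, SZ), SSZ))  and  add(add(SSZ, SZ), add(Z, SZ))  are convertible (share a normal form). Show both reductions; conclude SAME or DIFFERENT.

Term A:
  start: add(SSZ, mul(mul(SZ, SZ), SSZ))
  step 1: S(add(SZ, mul(mul(SZ, SZ), SSZ)))
  step 2: S(S(add(Z, mul(mul(SZ, SZ), SSZ))))
  step 3: S(S(mul(mul(SZ, SZ), SSZ)))
  step 4: S(S(mul(add(SZ, mul(Z, SZ)), SSZ)))
  step 5: S(S(mul(S(add(Z, mul(Z, SZ))), SSZ)))
  step 6: S(S(add(SSZ, mul(add(Z, mul(Z, SZ)), SSZ))))
  step 7: S(S(S(add(SZ, mul(add(Z, mul(Z, SZ)), SSZ)))))
  step 8: S(S(S(S(add(Z, mul(add(Z, mul(Z, SZ)), SSZ))))))
  step 9: S(S(S(S(mul(add(Z, mul(Z, SZ)), SSZ)))))
  step 10: S(S(S(S(mul(mul(Z, SZ), SSZ)))))
  step 11: S(S(S(S(mul(Z, SSZ)))))
  step 12: S^4(Z)

Term B:
  start: add(add(SSZ, SZ), add(Z, SZ))
  step 1: add(S(add(SZ, SZ)), add(Z, SZ))
  step 2: S(add(add(SZ, SZ), add(Z, SZ)))
  step 3: S(add(S(add(Z, SZ)), add(Z, SZ)))
  step 4: S(S(add(add(Z, SZ), add(Z, SZ))))
  step 5: S(S(add(SZ, add(Z, SZ))))
  step 6: S(S(S(add(Z, add(Z, SZ)))))
  step 7: S(S(S(add(Z, SZ))))
  step 8: S^4(Z)

Answer: SAME — A ⇓ S^4(Z), B ⇓ S^4(Z)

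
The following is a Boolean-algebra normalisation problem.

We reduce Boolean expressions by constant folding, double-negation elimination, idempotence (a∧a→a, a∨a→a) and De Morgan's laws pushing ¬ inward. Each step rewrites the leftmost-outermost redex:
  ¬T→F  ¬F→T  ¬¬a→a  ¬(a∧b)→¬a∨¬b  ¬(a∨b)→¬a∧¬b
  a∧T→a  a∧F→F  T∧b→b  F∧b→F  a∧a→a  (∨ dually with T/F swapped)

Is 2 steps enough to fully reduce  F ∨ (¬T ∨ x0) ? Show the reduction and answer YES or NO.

Answer: NO — after 2 steps the term is F ∨ x0, not yet normal

Working:
  start: F ∨ (¬T ∨ x0)
  step 1: ¬T ∨ x0
  step 2: F ∨ x0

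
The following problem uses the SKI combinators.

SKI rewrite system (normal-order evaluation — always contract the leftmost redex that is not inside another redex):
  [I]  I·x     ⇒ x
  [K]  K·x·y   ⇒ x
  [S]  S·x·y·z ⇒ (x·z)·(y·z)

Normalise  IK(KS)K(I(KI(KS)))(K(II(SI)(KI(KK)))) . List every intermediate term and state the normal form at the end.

Answer: normal form = S(K(SII))  (in 6 steps)

Reduction:
  start: IK(KS)K(I(KI(KS)))(K(II(SI)(KI(KK))))
  [1] K(KS)K(I(KI(KS)))(K(II(SI)(KI(KK))))
  [2] KS(I(KI(KS)))(K(II(SI)(KI(KK))))
  [3] S(K(II(SI)(KI(KK))))
  [4] S(K(I(SI)(KI(KK))))
  [5] S(K(SI(KI(KK))))
  [6] S(K(SII))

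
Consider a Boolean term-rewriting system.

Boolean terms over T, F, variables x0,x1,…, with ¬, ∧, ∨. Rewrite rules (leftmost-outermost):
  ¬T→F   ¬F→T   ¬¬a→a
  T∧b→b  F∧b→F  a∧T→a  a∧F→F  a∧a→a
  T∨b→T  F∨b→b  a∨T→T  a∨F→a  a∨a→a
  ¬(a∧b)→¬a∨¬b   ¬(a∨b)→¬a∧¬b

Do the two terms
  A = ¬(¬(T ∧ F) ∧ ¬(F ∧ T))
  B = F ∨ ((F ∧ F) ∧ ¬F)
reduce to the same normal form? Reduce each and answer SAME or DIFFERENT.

Term A:
  start: ¬(¬(T ∧ F) ∧ ¬(F ∧ T))
  [1] ¬¬(T ∧ F) ∨ ¬¬(F ∧ T)
  [2] (T ∧ F) ∨ ¬¬(F ∧ T)
  [3] F ∨ ¬¬(F ∧ T)
  [4] ¬¬(F ∧ T)
  [5] F ∧ T
  [6] F

Term B:
  start: F ∨ ((F ∧ F) ∧ ¬F)
  [1] (F ∧ F) ∧ ¬F
  [2] F ∧ ¬F
  [3] F

Answer: SAME — A ⇓ F, B ⇓ F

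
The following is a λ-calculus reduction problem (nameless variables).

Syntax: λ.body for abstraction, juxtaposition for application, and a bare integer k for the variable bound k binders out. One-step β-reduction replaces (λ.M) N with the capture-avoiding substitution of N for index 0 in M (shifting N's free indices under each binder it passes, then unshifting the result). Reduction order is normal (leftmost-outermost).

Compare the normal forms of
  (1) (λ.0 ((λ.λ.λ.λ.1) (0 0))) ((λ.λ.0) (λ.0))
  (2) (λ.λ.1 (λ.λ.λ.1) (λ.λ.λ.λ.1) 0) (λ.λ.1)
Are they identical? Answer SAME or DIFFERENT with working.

Term A:
  start: (λ.0 ((λ.λ.λ.λ.1) (0 0))) ((λ.λ.0) (λ.0))
  →1  (λ.λ.0) (λ.0) ((λ.λ.λ.λ.1) ((λ.λ.0) (λ.0) ((λ.λ.0) (λ.0))))
  →2  (λ.0) ((λ.λ.λ.λ.1) ((λ.λ.0) (λ.0) ((λ.λ.0) (λ.0))))
  →3  (λ.λ.λ.λ.1) ((λ.λ.0) (λ.0) ((λ.λ.0) (λ.0)))
  →4  λ.λ.λ.1

Term B:
  start: (λ.λ.1 (λ.λ.λ.1) (λ.λ.λ.λ.1) 0) (λ.λ.1)
  →1  λ.(λ.λ.1) (λ.λ.λ.1) (λ.λ.λ.λ.1) 0
  →2  λ.(λ.λ.λ.λ.1) (λ.λ.λ.λ.1) 0
  →3  λ.(λ.λ.λ.1) 0
  →4  λ.λ.λ.1

Answer: SAME — A ⇓ λ.λ.λ.1, B ⇓ λ.λ.λ.1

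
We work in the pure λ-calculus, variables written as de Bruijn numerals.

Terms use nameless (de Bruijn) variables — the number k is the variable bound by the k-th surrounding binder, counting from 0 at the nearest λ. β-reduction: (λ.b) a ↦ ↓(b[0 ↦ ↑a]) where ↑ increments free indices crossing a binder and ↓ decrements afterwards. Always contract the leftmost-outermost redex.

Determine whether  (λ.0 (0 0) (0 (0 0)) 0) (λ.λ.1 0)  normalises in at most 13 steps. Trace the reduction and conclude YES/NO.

Answer: YES — reaches normal form λ.λ.1 0 in 13 ≤ 13 steps

Working:
  start: (λ.0 (0 0) (0 (0 0)) 0) (λ.λ.1 0)
  [1] (λ.λ.1 0) ((λ.λ.1 0) (λ.λ.1 0)) ((λ.λ.1 0) ((λ.λ.1 0) (λ.λ.1 0))) (λ.λ.1 0)
  [2] (λ.(λ.λ.1 0) (λ.λ.1 0) 0) ((λ.λ.1 0) ((λ.λ.1 0) (λ.λ.1 0))) (λ.λ.1 0)
  [3] (λ.λ.1 0) (λ.λ.1 0) ((λ.λ.1 0) ((λ.λ.1 0) (λ.λ.1 0))) (λ.λ.1 0)
  [4] (λ.(λ.λ.1 0) 0) ((λ.λ.1 0) ((λ.λ.1 0) (λ.λ.1 0))) (λ.λ.1 0)
  [5] (λ.λ.1 0) ((λ.λ.1 0) ((λ.λ.1 0) (λ.λ.1 0))) (λ.λ.1 0)
  [6] (λ.(λ.λ.1 0) ((λ.λ.1 0) (λ.λ.1 0)) 0) (λ.λ.1 0)
  [7] (λ.λ.1 0) ((λ.λ.1 0) (λ.λ.1 0)) (λ.λ.1 0)
  [8] (λ.(λ.λ.1 0) (λ.λ.1 0) 0) (λ.λ.1 0)
  [9] (λ.λ.1 0) (λ.λ.1 0) (λ.λ.1 0)
  [10] (λ.(λ.λ.1 0) 0) (λ.λ.1 0)
  [11] (λ.λ.1 0) (λ.λ.1 0)
  [12] λ.(λ.λ.1 0) 0
  [13] λ.λ.1 0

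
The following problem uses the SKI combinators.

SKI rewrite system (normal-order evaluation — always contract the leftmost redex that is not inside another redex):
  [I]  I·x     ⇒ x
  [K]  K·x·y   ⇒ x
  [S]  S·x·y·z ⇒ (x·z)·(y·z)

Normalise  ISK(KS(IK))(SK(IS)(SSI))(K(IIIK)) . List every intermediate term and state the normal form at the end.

Answer: normal form = S(KK)(KK)  (in 13 steps)

Working:
  start: ISK(KS(IK))(SK(IS)(SSI))(K(IIIK))
  [1] SK(KS(IK))(SK(IS)(SSI))(K(IIIK))
  [2] K(SK(IS)(SSI))(KS(IK)(SK(IS)(SSI)))(K(IIIK))
  [3] SK(IS)(SSI)(K(IIIK))
  [4] K(SSI)(IS(SSI))(K(IIIK))
  [5] SSI(K(IIIK))
  [6] S(K(IIIK))(I(K(IIIK)))
  [7] S(K(IIK))(I(K(IIIK)))
  [8] S(K(IK))(I(K(IIIK)))
  [9] S(KK)(I(K(IIIK)))
  [10] S(KK)(K(IIIK))
  [11] S(KK)(K(IIK))
  [12] S(KK)(K(IK))
  [13] S(KK)(KK)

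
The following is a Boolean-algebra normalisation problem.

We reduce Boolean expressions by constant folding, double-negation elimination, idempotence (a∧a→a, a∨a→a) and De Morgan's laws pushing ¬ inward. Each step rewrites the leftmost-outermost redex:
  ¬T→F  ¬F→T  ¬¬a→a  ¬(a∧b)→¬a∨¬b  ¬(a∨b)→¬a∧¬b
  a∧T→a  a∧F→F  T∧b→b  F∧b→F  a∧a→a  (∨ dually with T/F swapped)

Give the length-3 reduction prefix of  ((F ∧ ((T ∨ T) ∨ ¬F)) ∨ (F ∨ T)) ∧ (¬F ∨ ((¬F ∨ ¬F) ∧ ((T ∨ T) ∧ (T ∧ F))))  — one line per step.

  start: ((F ∧ ((T ∨ T) ∨ ¬F)) ∨ (F ∨ T)) ∧ (¬F ∨ ((¬F ∨ ¬F) ∧ ((T ∨ T) ∧ (T ∧ F))))
  →1  (F ∨ (F ∨ T)) ∧ (¬F ∨ ((¬F ∨ ¬F) ∧ ((T ∨ T) ∧ (T ∧ F))))
  →2  (F ∨ T) ∧ (¬F ∨ ((¬F ∨ ¬F) ∧ ((T ∨ T) ∧ (T ∧ F))))
  →3  T ∧ (¬F ∨ ((¬F ∨ ¬F) ∧ ((T ∨ T) ∧ (T ∧ F))))

Answer: after 3 steps: T ∧ (¬F ∨ ((¬F ∨ ¬F) ∧ ((T ∨ T) ∧ (T ∧ F))))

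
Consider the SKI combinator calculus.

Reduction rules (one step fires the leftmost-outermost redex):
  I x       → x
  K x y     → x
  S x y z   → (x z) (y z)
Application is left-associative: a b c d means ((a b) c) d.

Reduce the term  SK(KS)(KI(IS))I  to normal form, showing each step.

Answer: normal form = I  (in 4 steps)

Reduction:
  start: SK(KS)(KI(IS))I
  step 1: K(KI(IS))(KS(KI(IS)))I
  step 2: KI(IS)I
  step 3: II
  step 4: I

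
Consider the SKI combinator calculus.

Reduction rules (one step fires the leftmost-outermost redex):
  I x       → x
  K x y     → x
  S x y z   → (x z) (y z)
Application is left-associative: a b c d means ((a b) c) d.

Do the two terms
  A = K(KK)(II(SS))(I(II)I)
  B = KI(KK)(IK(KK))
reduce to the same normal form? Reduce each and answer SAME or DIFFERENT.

Answer: DIFFERENT — A ⇓ K, B ⇓ K(KK)

Reduction:
Term A:
  start: K(KK)(II(SS))(I(II)I)
  [1] KK(I(II)I)
  [2] K

Term B:
  start: KI(KK)(IK(KK))
  [1] I(IK(KK))
  [2] IK(KK)
  [3] K(KK)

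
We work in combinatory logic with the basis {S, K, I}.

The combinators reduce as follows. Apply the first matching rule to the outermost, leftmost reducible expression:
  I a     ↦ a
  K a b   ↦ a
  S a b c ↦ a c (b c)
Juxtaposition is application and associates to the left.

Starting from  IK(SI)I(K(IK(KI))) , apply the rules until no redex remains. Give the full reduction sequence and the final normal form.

  start: IK(SI)I(K(IK(KI)))
  step 1: K(SI)I(K(IK(KI)))
  step 2: SI(K(IK(KI)))
  step 3: SI(K(K(KI)))

Answer: normal form = SI(K(K(KI)))  (in 3 steps)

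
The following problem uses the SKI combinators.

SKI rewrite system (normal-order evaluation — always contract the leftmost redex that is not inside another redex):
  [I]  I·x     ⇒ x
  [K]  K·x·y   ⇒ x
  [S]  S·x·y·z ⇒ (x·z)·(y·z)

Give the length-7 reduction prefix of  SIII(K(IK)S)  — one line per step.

  start: SIII(K(IK)S)
  [1] II(II)(K(IK)S)
  [2] I(II)(K(IK)S)
  [3] II(K(IK)S)
  [4] I(K(IK)S)
  [5] K(IK)S
  [6] IK
  [7] K

Answer: after 7 steps: K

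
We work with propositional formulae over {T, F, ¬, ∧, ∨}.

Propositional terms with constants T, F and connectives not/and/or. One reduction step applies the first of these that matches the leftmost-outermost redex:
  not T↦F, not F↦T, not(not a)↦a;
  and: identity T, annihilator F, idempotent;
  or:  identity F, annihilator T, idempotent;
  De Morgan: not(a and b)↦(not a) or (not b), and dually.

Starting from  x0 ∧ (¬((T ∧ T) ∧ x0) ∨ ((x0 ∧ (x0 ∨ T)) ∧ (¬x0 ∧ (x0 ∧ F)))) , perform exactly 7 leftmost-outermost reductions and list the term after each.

Answer: after 7 steps: x0 ∧ (¬x0 ∨ (x0 ∧ (¬x0 ∧ (x0 ∧ F))))

Reduction:
  start: x0 ∧ (¬((T ∧ T) ∧ x0) ∨ ((x0 ∧ (x0 ∨ T)) ∧ (¬x0 ∧ (x0 ∧ F))))
  →1  x0 ∧ ((¬(T ∧ T) ∨ ¬x0) ∨ ((x0 ∧ (x0 ∨ T)) ∧ (¬x0 ∧ (x0 ∧ F))))
  →2  x0 ∧ (((¬T ∨ ¬T) ∨ ¬x0) ∨ ((x0 ∧ (x0 ∨ T)) ∧ (¬x0 ∧ (x0 ∧ F))))
  →3  x0 ∧ ((¬T ∨ ¬x0) ∨ ((x0 ∧ (x0 ∨ T)) ∧ (¬x0 ∧ (x0 ∧ F))))
  →4  x0 ∧ ((F ∨ ¬x0) ∨ ((x0 ∧ (x0 ∨ T)) ∧ (¬x0 ∧ (x0 ∧ F))))
  →5  x0 ∧ (¬x0 ∨ ((x0 ∧ (x0 ∨ T)) ∧ (¬x0 ∧ (x0 ∧ F))))
  →6  x0 ∧ (¬x0 ∨ ((x0 ∧ T) ∧ (¬x0 ∧ (x0 ∧ F))))
  →7  x0 ∧ (¬x0 ∨ (x0 ∧ (¬x0 ∧ (x0 ∧ F))))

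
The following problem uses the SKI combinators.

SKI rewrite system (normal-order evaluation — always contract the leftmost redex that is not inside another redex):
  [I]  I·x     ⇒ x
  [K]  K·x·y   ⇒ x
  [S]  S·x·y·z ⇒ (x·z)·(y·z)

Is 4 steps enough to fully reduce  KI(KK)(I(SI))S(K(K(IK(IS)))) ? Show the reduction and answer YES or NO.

Answer: NO — after 4 steps the term is I(K(K(IK(IS))))(S(K(K(IK(IS))))), not yet normal

Reduction:
  start: KI(KK)(I(SI))S(K(K(IK(IS))))
  →1  I(I(SI))S(K(K(IK(IS))))
  →2  I(SI)S(K(K(IK(IS))))
  →3  SIS(K(K(IK(IS))))
  →4  I(K(K(IK(IS))))(S(K(K(IK(IS)))))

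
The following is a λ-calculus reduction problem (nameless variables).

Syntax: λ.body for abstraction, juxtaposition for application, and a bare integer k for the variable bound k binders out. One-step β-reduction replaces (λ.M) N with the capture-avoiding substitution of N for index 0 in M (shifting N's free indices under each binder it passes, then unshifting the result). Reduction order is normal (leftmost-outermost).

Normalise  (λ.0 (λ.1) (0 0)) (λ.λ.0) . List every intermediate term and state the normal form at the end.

  start: (λ.0 (λ.1) (0 0)) (λ.λ.0)
  →1  (λ.λ.0) (λ.λ.λ.0) ((λ.λ.0) (λ.λ.0))
  →2  (λ.0) ((λ.λ.0) (λ.λ.0))
  →3  (λ.λ.0) (λ.λ.0)
  →4  λ.0

Answer: normal form = λ.0  (in 4 steps)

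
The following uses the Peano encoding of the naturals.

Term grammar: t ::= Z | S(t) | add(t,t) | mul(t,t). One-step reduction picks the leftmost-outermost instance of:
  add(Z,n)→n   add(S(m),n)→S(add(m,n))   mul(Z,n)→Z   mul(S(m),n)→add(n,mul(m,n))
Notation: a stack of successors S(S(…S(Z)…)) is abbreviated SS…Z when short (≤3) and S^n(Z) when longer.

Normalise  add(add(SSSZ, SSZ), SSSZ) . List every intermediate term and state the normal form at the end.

Answer: normal form = S^8(Z)  (in 10 steps)

Derivation:
  start: add(add(SSSZ, SSZ), SSSZ)
  →1  add(S(add(SSZ, SSZ)), SSSZ)
  →2  S(add(add(SSZ, SSZ), SSSZ))
  →3  S(add(S(add(SZ, SSZ)), SSSZ))
  →4  S(S(add(add(SZ, SSZ), SSSZ)))
  →5  S(S(add(S(add(Z, SSZ)), SSSZ)))
  →6  S(S(S(add(add(Z, SSZ), SSSZ))))
  →7  S(S(S(add(SSZ, SSSZ))))
  →8  S(S(S(S(add(SZ, SSSZ)))))
  →9  S(S(S(S(S(add(Z, SSSZ))))))
  →10  S^8(Z)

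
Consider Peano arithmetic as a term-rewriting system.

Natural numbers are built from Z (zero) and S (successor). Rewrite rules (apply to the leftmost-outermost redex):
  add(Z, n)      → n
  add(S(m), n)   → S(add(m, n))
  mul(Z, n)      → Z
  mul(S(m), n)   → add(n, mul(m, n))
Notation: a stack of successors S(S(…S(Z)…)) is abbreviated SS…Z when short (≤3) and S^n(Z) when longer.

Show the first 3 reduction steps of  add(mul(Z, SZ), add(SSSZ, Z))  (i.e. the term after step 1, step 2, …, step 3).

Answer: after 3 steps: S(add(SSZ, Z))

Working:
  start: add(mul(Z, SZ), add(SSSZ, Z))
  [1] add(Z, add(SSSZ, Z))
  [2] add(SSSZ, Z)
  [3] S(add(SSZ, Z))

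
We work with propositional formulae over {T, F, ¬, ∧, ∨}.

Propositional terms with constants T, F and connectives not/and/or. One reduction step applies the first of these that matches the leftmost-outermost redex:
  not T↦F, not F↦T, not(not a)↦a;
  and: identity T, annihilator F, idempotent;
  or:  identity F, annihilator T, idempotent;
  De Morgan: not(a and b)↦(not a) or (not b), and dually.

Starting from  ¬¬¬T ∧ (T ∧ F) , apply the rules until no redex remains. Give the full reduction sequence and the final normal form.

Answer: normal form = F  (in 3 steps)

Working:
  start: ¬¬¬T ∧ (T ∧ F)
  →1  ¬T ∧ (T ∧ F)
  →2  F ∧ (T ∧ F)
  →3  F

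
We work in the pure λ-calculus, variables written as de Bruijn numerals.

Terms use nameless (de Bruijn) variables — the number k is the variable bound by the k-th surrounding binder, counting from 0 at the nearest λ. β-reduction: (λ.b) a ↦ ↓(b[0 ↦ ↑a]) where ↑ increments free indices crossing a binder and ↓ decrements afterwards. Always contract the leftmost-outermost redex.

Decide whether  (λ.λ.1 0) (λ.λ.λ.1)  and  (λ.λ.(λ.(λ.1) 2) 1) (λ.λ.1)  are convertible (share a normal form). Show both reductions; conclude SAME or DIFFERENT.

Term A:
  start: (λ.λ.1 0) (λ.λ.λ.1)
  step 1: λ.(λ.λ.λ.1) 0
  step 2: λ.λ.λ.1

Term B:
  start: (λ.λ.(λ.(λ.1) 2) 1) (λ.λ.1)
  step 1: λ.(λ.(λ.1) (λ.λ.1)) (λ.λ.1)
  step 2: λ.(λ.λ.λ.1) (λ.λ.1)
  step 3: λ.λ.λ.1

Answer: SAME — A ⇓ λ.λ.λ.1, B ⇓ λ.λ.λ.1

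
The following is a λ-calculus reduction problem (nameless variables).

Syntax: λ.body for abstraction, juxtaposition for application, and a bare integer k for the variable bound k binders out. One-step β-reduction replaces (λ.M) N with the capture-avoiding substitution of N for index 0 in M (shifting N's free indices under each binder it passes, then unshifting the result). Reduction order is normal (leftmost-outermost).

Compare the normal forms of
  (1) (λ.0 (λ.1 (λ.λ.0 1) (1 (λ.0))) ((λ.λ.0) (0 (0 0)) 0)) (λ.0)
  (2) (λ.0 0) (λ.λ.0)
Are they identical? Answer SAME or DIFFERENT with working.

Answer: DIFFERENT — A ⇓ λ.0 (λ.0), B ⇓ λ.0

Working:
Term A:
  start: (λ.0 (λ.1 (λ.λ.0 1) (1 (λ.0))) ((λ.λ.0) (0 (0 0)) 0)) (λ.0)
  [1] (λ.0) (λ.(λ.0) (λ.λ.0 1) ((λ.0) (λ.0))) ((λ.λ.0) ((λ.0) ((λ.0) (λ.0))) (λ.0))
  [2] (λ.(λ.0) (λ.λ.0 1) ((λ.0) (λ.0))) ((λ.λ.0) ((λ.0) ((λ.0) (λ.0))) (λ.0))
  [3] (λ.0) (λ.λ.0 1) ((λ.0) (λ.0))
  [4] (λ.λ.0 1) ((λ.0) (λ.0))
  [5] λ.0 ((λ.0) (λ.0))
  [6] λ.0 (λ.0)

Term B:
  start: (λ.0 0) (λ.λ.0)
  [1] (λ.λ.0) (λ.λ.0)
  [2] λ.0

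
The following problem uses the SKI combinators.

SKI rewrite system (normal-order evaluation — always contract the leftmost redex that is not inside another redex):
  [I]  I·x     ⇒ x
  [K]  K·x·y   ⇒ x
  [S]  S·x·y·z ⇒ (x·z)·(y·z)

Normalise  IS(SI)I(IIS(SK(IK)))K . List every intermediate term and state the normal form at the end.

  start: IS(SI)I(IIS(SK(IK)))K
  [1] S(SI)I(IIS(SK(IK)))K
  [2] SI(IIS(SK(IK)))(I(IIS(SK(IK))))K
  [3] I(I(IIS(SK(IK))))(IIS(SK(IK))(I(IIS(SK(IK)))))K
  [4] I(IIS(SK(IK)))(IIS(SK(IK))(I(IIS(SK(IK)))))K
  [5] IIS(SK(IK))(IIS(SK(IK))(I(IIS(SK(IK)))))K
  [6] IS(SK(IK))(IIS(SK(IK))(I(IIS(SK(IK)))))K
  [7] S(SK(IK))(IIS(SK(IK))(I(IIS(SK(IK)))))K
  [8] SK(IK)K(IIS(SK(IK))(I(IIS(SK(IK))))K)
  [9] KK(IKK)(IIS(SK(IK))(I(IIS(SK(IK))))K)
  [10] K(IIS(SK(IK))(I(IIS(SK(IK))))K)
  [11] K(IS(SK(IK))(I(IIS(SK(IK))))K)
  [12] K(S(SK(IK))(I(IIS(SK(IK))))K)
  [13] K(SK(IK)K(I(IIS(SK(IK)))K))
  [14] K(KK(IKK)(I(IIS(SK(IK)))K))
  [15] K(K(I(IIS(SK(IK)))K))
  [16] K(K(IIS(SK(IK))K))
  [17] K(K(IS(SK(IK))K))
  [18] K(K(S(SK(IK))K))
  [19] K(K(S(SKK)K))

Answer: normal form = K(K(S(SKK)K))  (in 19 steps)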